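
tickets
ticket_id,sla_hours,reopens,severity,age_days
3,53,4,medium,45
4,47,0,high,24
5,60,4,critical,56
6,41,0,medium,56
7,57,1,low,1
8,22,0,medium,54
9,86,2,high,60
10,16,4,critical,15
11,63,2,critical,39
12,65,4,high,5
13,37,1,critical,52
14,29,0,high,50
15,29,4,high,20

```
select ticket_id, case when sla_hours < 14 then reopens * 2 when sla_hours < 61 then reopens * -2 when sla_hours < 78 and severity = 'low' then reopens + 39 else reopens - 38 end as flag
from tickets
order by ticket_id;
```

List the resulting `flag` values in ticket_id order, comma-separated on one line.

ticket_id=3: sla_hours < 61 → -8
ticket_id=4: sla_hours < 61 → 0
ticket_id=5: sla_hours < 61 → -8
ticket_id=6: sla_hours < 61 → 0
ticket_id=7: sla_hours < 61 → -2
ticket_id=8: sla_hours < 61 → 0
ticket_id=9: ELSE → -36
ticket_id=10: sla_hours < 61 → -8
ticket_id=11: ELSE → -36
ticket_id=12: ELSE → -34
ticket_id=13: sla_hours < 61 → -2
ticket_id=14: sla_hours < 61 → 0
ticket_id=15: sla_hours < 61 → -8

-8, 0, -8, 0, -2, 0, -36, -8, -36, -34, -2, 0, -8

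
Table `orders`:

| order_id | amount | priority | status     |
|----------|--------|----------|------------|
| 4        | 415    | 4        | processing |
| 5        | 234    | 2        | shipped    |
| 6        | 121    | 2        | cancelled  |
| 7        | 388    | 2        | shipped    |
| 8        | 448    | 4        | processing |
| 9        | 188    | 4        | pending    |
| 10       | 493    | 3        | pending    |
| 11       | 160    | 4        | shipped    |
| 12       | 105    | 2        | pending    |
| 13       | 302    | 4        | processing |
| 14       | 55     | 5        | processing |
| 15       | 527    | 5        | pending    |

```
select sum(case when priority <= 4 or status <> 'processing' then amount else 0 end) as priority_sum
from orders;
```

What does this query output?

order_id=4: ✓ → 415
order_id=5: ✓ → 234
order_id=6: ✓ → 121
order_id=7: ✓ → 388
order_id=8: ✓ → 448
order_id=9: ✓ → 188
order_id=10: ✓ → 493
order_id=11: ✓ → 160
order_id=12: ✓ → 105
order_id=13: ✓ → 302
order_id=14: ✗
order_id=15: ✓ → 527
priority_sum = 415 + 234 + 121 + 388 + 448 + 188 + 493 + 160 + 105 + 302 + 527 = 3381

3381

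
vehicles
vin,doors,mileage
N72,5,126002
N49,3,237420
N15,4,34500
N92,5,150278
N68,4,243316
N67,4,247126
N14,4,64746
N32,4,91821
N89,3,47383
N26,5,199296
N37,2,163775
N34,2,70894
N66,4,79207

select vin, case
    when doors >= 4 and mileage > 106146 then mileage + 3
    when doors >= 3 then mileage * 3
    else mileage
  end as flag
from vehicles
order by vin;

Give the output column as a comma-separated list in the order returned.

194238, 103500, 199299, 275463, 70894, 163775, 712260, 237621, 247129, 243319, 126005, 142149, 150281

vin=N14: doors >= 3 → 194238
vin=N15: doors >= 3 → 103500
vin=N26: doors >= 4 and mileage > 106146 → 199299
vin=N32: doors >= 3 → 275463
vin=N34: ELSE → 70894
vin=N37: ELSE → 163775
vin=N49: doors >= 3 → 712260
vin=N66: doors >= 3 → 237621
vin=N67: doors >= 4 and mileage > 106146 → 247129
vin=N68: doors >= 4 and mileage > 106146 → 243319
vin=N72: doors >= 4 and mileage > 106146 → 126005
vin=N89: doors >= 3 → 142149
vin=N92: doors >= 4 and mileage > 106146 → 150281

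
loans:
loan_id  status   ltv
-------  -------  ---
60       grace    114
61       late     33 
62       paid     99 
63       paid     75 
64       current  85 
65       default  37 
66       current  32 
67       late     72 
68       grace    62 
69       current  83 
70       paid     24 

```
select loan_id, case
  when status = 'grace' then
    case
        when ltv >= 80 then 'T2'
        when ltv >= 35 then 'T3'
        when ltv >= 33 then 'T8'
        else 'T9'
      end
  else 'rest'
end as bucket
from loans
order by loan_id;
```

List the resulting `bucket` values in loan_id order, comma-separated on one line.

T2, rest, rest, rest, rest, rest, rest, rest, T3, rest, rest

loan_id=60: status='grace' → inner[ltv >= 80] → T2
loan_id=61: status='late' → outer ELSE → rest
loan_id=62: status='paid' → outer ELSE → rest
loan_id=63: status='paid' → outer ELSE → rest
loan_id=64: status='current' → outer ELSE → rest
loan_id=65: status='default' → outer ELSE → rest
loan_id=66: status='current' → outer ELSE → rest
loan_id=67: status='late' → outer ELSE → rest
loan_id=68: status='grace' → inner[ltv >= 35] → T3
loan_id=69: status='current' → outer ELSE → rest
loan_id=70: status='paid' → outer ELSE → rest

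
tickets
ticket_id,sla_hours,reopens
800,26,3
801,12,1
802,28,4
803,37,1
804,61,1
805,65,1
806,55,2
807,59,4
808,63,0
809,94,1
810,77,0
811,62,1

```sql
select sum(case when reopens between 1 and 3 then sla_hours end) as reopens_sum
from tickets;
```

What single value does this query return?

ticket_id=800: ✓ → 26
ticket_id=801: ✓ → 12
ticket_id=802: ✗
ticket_id=803: ✓ → 37
ticket_id=804: ✓ → 61
ticket_id=805: ✓ → 65
ticket_id=806: ✓ → 55
ticket_id=807: ✗
ticket_id=808: ✗
ticket_id=809: ✓ → 94
ticket_id=810: ✗
ticket_id=811: ✓ → 62
reopens_sum = 26 + 12 + 37 + 61 + 65 + 55 + 94 + 62 = 412

412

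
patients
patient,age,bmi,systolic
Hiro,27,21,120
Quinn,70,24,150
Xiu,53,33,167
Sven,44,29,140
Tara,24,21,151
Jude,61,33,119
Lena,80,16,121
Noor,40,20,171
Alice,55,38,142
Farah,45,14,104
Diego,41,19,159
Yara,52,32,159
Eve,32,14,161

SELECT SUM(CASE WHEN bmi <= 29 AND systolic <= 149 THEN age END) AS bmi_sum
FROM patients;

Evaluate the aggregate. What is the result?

patient=Hiro: ✓ → 27
patient=Quinn: ✗
patient=Xiu: ✗
patient=Sven: ✓ → 44
patient=Tara: ✗
patient=Jude: ✗
patient=Lena: ✓ → 80
patient=Noor: ✗
patient=Alice: ✗
patient=Farah: ✓ → 45
patient=Diego: ✗
patient=Yara: ✗
patient=Eve: ✗
bmi_sum = 27 + 44 + 80 + 45 = 196

196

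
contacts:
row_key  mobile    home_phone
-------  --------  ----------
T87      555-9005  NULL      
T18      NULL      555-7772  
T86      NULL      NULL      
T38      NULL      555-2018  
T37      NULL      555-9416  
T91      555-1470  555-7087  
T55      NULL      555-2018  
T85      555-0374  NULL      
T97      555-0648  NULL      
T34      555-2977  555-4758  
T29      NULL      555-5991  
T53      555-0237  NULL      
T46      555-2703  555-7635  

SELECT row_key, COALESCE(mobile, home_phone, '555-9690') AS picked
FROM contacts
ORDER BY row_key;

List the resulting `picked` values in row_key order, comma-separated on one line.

row_key=T18: mobile=NULL, home_phone=555-7772 → 555-7772
row_key=T29: mobile=NULL, home_phone=555-5991 → 555-5991
row_key=T34: mobile=555-2977 → 555-2977
row_key=T37: mobile=NULL, home_phone=555-9416 → 555-9416
row_key=T38: mobile=NULL, home_phone=555-2018 → 555-2018
row_key=T46: mobile=555-2703 → 555-2703
row_key=T53: mobile=555-0237 → 555-0237
row_key=T55: mobile=NULL, home_phone=555-2018 → 555-2018
row_key=T85: mobile=555-0374 → 555-0374
row_key=T86: mobile=NULL, home_phone=NULL, → literal 555-9690 → 555-9690
row_key=T87: mobile=555-9005 → 555-9005
row_key=T91: mobile=555-1470 → 555-1470
row_key=T97: mobile=555-0648 → 555-0648

555-7772, 555-5991, 555-2977, 555-9416, 555-2018, 555-2703, 555-0237, 555-2018, 555-0374, 555-9690, 555-9005, 555-1470, 555-0648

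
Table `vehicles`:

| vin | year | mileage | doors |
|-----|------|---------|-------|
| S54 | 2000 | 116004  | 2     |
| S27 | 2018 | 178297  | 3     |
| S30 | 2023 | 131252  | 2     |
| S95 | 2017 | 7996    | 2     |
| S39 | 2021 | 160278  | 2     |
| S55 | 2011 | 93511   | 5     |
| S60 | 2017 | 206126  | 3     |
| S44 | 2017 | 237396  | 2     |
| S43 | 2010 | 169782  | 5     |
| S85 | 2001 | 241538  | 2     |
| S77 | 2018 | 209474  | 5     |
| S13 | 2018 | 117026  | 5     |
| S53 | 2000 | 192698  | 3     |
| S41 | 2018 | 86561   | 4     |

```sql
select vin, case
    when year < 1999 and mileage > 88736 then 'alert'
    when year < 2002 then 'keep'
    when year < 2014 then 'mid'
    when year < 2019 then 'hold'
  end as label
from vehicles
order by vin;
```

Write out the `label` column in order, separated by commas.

vin=S13: year < 2019 → hold
vin=S27: year < 2019 → hold
vin=S30: (no match → NULL) → NULL
vin=S39: (no match → NULL) → NULL
vin=S41: year < 2019 → hold
vin=S43: year < 2014 → mid
vin=S44: year < 2019 → hold
vin=S53: year < 2002 → keep
vin=S54: year < 2002 → keep
vin=S55: year < 2014 → mid
vin=S60: year < 2019 → hold
vin=S77: year < 2019 → hold
vin=S85: year < 2002 → keep
vin=S95: year < 2019 → hold

hold, hold, NULL, NULL, hold, mid, hold, keep, keep, mid, hold, hold, keep, hold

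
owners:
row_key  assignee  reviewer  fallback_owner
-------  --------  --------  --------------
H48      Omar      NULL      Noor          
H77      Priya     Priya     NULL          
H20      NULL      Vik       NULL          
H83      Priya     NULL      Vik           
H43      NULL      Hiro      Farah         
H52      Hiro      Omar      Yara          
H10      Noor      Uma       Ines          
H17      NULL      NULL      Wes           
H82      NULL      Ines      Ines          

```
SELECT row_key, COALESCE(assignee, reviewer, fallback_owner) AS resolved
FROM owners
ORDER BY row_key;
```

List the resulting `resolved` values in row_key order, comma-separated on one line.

Noor, Wes, Vik, Hiro, Omar, Hiro, Priya, Ines, Priya

row_key=H10: assignee=Noor → Noor
row_key=H17: assignee=NULL, reviewer=NULL, fallback_owner=Wes → Wes
row_key=H20: assignee=NULL, reviewer=Vik → Vik
row_key=H43: assignee=NULL, reviewer=Hiro → Hiro
row_key=H48: assignee=Omar → Omar
row_key=H52: assignee=Hiro → Hiro
row_key=H77: assignee=Priya → Priya
row_key=H82: assignee=NULL, reviewer=Ines → Ines
row_key=H83: assignee=Priya → Priya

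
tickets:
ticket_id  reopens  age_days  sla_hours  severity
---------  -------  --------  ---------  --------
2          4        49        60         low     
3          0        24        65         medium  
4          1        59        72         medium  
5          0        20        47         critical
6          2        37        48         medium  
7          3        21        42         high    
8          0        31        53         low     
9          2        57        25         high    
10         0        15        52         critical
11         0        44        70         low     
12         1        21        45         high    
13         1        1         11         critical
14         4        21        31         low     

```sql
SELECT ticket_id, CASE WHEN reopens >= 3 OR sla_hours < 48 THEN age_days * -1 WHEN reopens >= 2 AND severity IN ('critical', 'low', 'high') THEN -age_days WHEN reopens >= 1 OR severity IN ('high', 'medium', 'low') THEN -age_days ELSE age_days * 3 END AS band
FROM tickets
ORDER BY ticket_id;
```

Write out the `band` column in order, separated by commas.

-49, -24, -59, -20, -37, -21, -31, -57, 45, -44, -21, -1, -21

ticket_id=2: reopens >= 3 OR sla_hours < 48 → -49
ticket_id=3: reopens >= 1 OR severity IN ('high', 'medium', 'low') → -24
ticket_id=4: reopens >= 1 OR severity IN ('high', 'medium', 'low') → -59
ticket_id=5: reopens >= 3 OR sla_hours < 48 → -20
ticket_id=6: reopens >= 1 OR severity IN ('high', 'medium', 'low') → -37
ticket_id=7: reopens >= 3 OR sla_hours < 48 → -21
ticket_id=8: reopens >= 1 OR severity IN ('high', 'medium', 'low') → -31
ticket_id=9: reopens >= 3 OR sla_hours < 48 → -57
ticket_id=10: ELSE → 45
ticket_id=11: reopens >= 1 OR severity IN ('high', 'medium', 'low') → -44
ticket_id=12: reopens >= 3 OR sla_hours < 48 → -21
ticket_id=13: reopens >= 3 OR sla_hours < 48 → -1
ticket_id=14: reopens >= 3 OR sla_hours < 48 → -21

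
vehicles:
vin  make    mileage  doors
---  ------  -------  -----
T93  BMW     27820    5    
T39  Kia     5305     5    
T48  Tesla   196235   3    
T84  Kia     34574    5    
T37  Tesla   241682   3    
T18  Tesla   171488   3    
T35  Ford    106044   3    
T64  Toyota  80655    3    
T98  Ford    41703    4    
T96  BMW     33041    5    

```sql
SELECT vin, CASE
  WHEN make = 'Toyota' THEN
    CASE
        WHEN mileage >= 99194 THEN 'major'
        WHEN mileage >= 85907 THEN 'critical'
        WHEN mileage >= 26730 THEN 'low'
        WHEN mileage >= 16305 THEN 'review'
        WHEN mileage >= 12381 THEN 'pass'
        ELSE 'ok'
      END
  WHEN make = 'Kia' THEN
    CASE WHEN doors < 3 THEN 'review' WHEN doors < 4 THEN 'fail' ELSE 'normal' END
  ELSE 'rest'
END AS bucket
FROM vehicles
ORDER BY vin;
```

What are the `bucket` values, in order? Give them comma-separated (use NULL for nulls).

rest, rest, rest, normal, rest, low, normal, rest, rest, rest

vin=T18: make='Tesla' → outer ELSE → rest
vin=T35: make='Ford' → outer ELSE → rest
vin=T37: make='Tesla' → outer ELSE → rest
vin=T39: make='Kia' → inner[ELSE] → normal
vin=T48: make='Tesla' → outer ELSE → rest
vin=T64: make='Toyota' → inner[mileage >= 26730] → low
vin=T84: make='Kia' → inner[ELSE] → normal
vin=T93: make='BMW' → outer ELSE → rest
vin=T96: make='BMW' → outer ELSE → rest
vin=T98: make='Ford' → outer ELSE → rest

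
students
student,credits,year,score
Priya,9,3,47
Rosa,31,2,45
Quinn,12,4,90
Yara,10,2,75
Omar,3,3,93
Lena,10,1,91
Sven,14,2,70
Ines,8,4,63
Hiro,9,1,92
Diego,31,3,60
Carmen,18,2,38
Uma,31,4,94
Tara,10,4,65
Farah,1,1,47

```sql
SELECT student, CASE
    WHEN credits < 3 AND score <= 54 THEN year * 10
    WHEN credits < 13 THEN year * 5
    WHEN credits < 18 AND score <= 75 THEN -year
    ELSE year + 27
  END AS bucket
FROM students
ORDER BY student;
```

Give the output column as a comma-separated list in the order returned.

student=Carmen: ELSE → 29
student=Diego: ELSE → 30
student=Farah: credits < 3 AND score <= 54 → 10
student=Hiro: credits < 13 → 5
student=Ines: credits < 13 → 20
student=Lena: credits < 13 → 5
student=Omar: credits < 13 → 15
student=Priya: credits < 13 → 15
student=Quinn: credits < 13 → 20
student=Rosa: ELSE → 29
student=Sven: credits < 18 AND score <= 75 → -2
student=Tara: credits < 13 → 20
student=Uma: ELSE → 31
student=Yara: credits < 13 → 10

29, 30, 10, 5, 20, 5, 15, 15, 20, 29, -2, 20, 31, 10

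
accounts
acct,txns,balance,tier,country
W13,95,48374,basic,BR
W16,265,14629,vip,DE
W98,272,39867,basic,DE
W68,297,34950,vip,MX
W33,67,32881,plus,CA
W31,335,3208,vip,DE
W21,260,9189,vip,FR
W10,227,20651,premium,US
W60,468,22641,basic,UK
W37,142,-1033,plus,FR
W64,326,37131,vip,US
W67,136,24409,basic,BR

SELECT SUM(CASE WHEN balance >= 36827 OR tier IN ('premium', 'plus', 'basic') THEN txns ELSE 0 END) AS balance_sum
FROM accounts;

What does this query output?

1733

acct=W13: ✓ → 95
acct=W16: ✗
acct=W98: ✓ → 272
acct=W68: ✗
acct=W33: ✓ → 67
acct=W31: ✗
acct=W21: ✗
acct=W10: ✓ → 227
acct=W60: ✓ → 468
acct=W37: ✓ → 142
acct=W64: ✓ → 326
acct=W67: ✓ → 136
balance_sum = 95 + 272 + 67 + 227 + 468 + 142 + 326 + 136 = 1733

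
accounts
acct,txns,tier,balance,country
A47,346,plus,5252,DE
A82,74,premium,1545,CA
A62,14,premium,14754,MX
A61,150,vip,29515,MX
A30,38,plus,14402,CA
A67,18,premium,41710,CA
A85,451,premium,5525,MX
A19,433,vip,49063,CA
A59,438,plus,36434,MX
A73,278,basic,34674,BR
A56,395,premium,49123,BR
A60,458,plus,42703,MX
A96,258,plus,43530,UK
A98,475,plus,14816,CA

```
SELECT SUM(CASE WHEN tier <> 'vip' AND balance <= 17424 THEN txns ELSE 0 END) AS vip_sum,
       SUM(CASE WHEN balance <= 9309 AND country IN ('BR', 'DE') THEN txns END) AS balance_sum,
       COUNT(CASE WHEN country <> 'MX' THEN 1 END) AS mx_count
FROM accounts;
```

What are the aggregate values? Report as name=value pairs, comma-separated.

vip_sum=1398, balance_sum=346, mx_count=9

[vip_sum: tier <> 'vip' AND balance <= 17424]
acct=A47: ✓ → 346
acct=A82: ✓ → 74
acct=A62: ✓ → 14
acct=A61: ✗
acct=A30: ✓ → 38
acct=A67: ✗
acct=A85: ✓ → 451
acct=A19: ✗
acct=A59: ✗
acct=A73: ✗
acct=A56: ✗
acct=A60: ✗
acct=A96: ✗
acct=A98: ✓ → 475
vip_sum = 346 + 74 + 14 + 38 + 451 + 475 = 1398
—
[balance_sum: balance <= 9309 AND country IN ('BR', 'DE')]
acct=A47: ✓ → 346
acct=A82: ✗
acct=A62: ✗
acct=A61: ✗
acct=A30: ✗
acct=A67: ✗
acct=A85: ✗
acct=A19: ✗
acct=A59: ✗
acct=A73: ✗
acct=A56: ✗
acct=A60: ✗
acct=A96: ✗
acct=A98: ✗
balance_sum = 346
—
[mx_count: country <> 'MX']
acct=A47: ✓ → 1
acct=A82: ✓ → 1
acct=A62: ✗
acct=A61: ✗
acct=A30: ✓ → 1
acct=A67: ✓ → 1
acct=A85: ✗
acct=A19: ✓ → 1
acct=A59: ✗
acct=A73: ✓ → 1
acct=A56: ✓ → 1
acct=A60: ✗
acct=A96: ✓ → 1
acct=A98: ✓ → 1
mx_count = COUNT(1, 1, 1, 1, 1, 1, 1, 1, 1) = 9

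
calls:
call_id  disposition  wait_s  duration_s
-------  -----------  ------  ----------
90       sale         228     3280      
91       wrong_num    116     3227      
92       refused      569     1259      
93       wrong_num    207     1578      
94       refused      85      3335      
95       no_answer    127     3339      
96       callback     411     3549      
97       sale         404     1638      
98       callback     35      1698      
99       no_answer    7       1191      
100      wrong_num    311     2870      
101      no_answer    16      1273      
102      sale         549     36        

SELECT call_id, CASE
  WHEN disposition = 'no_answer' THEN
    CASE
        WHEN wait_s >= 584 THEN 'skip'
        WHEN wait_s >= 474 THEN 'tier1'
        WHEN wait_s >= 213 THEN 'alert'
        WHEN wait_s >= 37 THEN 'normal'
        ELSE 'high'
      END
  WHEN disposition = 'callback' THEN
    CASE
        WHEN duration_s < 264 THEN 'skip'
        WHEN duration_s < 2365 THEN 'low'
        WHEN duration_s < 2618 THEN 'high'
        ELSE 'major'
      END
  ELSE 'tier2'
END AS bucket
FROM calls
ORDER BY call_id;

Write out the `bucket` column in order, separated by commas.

tier2, tier2, tier2, tier2, tier2, normal, major, tier2, low, high, tier2, high, tier2

call_id=90: disposition='sale' → outer ELSE → tier2
call_id=91: disposition='wrong_num' → outer ELSE → tier2
call_id=92: disposition='refused' → outer ELSE → tier2
call_id=93: disposition='wrong_num' → outer ELSE → tier2
call_id=94: disposition='refused' → outer ELSE → tier2
call_id=95: disposition='no_answer' → inner[wait_s >= 37] → normal
call_id=96: disposition='callback' → inner[ELSE] → major
call_id=97: disposition='sale' → outer ELSE → tier2
call_id=98: disposition='callback' → inner[duration_s < 2365] → low
call_id=99: disposition='no_answer' → inner[ELSE] → high
call_id=100: disposition='wrong_num' → outer ELSE → tier2
call_id=101: disposition='no_answer' → inner[ELSE] → high
call_id=102: disposition='sale' → outer ELSE → tier2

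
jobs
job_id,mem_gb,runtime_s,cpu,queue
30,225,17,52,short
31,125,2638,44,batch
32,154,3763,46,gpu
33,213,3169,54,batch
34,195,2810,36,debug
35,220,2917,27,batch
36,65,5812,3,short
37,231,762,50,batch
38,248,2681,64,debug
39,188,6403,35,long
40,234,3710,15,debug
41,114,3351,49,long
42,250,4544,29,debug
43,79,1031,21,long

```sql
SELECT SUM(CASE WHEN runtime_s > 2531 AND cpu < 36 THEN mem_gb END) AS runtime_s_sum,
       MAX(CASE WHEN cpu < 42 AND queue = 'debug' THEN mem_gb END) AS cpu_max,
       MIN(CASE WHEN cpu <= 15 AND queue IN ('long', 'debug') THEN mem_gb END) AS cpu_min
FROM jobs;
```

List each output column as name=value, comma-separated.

[runtime_s_sum: runtime_s > 2531 AND cpu < 36]
job_id=30: ✗
job_id=31: ✗
job_id=32: ✗
job_id=33: ✗
job_id=34: ✗
job_id=35: ✓ → 220
job_id=36: ✓ → 65
job_id=37: ✗
job_id=38: ✗
job_id=39: ✓ → 188
job_id=40: ✓ → 234
job_id=41: ✗
job_id=42: ✓ → 250
job_id=43: ✗
runtime_s_sum = 220 + 65 + 188 + 234 + 250 = 957
—
[cpu_max: cpu < 42 AND queue = 'debug']
job_id=30: ✗
job_id=31: ✗
job_id=32: ✗
job_id=33: ✗
job_id=34: ✓ → 195
job_id=35: ✗
job_id=36: ✗
job_id=37: ✗
job_id=38: ✗
job_id=39: ✗
job_id=40: ✓ → 234
job_id=41: ✗
job_id=42: ✓ → 250
job_id=43: ✗
cpu_max = MAX(195, 234, 250) = 250
—
[cpu_min: cpu <= 15 AND queue IN ('long', 'debug')]
job_id=30: ✗
job_id=31: ✗
job_id=32: ✗
job_id=33: ✗
job_id=34: ✗
job_id=35: ✗
job_id=36: ✗
job_id=37: ✗
job_id=38: ✗
job_id=39: ✗
job_id=40: ✓ → 234
job_id=41: ✗
job_id=42: ✗
job_id=43: ✗
cpu_min = MIN(234) = 234

runtime_s_sum=957, cpu_max=250, cpu_min=234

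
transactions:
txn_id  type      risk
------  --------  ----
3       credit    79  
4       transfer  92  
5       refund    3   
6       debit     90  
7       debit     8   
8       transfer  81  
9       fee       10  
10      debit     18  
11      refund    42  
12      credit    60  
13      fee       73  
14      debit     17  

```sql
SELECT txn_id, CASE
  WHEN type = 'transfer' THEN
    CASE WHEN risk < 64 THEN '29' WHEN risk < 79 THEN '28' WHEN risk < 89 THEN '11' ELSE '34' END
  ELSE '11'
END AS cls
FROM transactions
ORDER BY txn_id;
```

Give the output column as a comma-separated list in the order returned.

txn_id=3: type='credit' → outer ELSE → 11
txn_id=4: type='transfer' → inner[ELSE] → 34
txn_id=5: type='refund' → outer ELSE → 11
txn_id=6: type='debit' → outer ELSE → 11
txn_id=7: type='debit' → outer ELSE → 11
txn_id=8: type='transfer' → inner[risk < 89] → 11
txn_id=9: type='fee' → outer ELSE → 11
txn_id=10: type='debit' → outer ELSE → 11
txn_id=11: type='refund' → outer ELSE → 11
txn_id=12: type='credit' → outer ELSE → 11
txn_id=13: type='fee' → outer ELSE → 11
txn_id=14: type='debit' → outer ELSE → 11

11, 34, 11, 11, 11, 11, 11, 11, 11, 11, 11, 11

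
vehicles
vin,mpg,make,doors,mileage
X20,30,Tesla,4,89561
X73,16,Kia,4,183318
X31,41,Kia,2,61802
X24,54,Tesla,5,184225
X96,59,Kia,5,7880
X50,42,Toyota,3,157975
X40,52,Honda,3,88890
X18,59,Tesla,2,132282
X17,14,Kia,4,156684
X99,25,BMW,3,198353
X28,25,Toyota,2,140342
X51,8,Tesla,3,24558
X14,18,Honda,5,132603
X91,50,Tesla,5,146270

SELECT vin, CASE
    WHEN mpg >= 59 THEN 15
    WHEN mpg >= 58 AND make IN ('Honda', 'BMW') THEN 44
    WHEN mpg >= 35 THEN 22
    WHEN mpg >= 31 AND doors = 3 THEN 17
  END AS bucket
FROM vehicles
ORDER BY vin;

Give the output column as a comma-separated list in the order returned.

vin=X14: (no match → NULL) → NULL
vin=X17: (no match → NULL) → NULL
vin=X18: mpg >= 59 → 15
vin=X20: (no match → NULL) → NULL
vin=X24: mpg >= 35 → 22
vin=X28: (no match → NULL) → NULL
vin=X31: mpg >= 35 → 22
vin=X40: mpg >= 35 → 22
vin=X50: mpg >= 35 → 22
vin=X51: (no match → NULL) → NULL
vin=X73: (no match → NULL) → NULL
vin=X91: mpg >= 35 → 22
vin=X96: mpg >= 59 → 15
vin=X99: (no match → NULL) → NULL

NULL, NULL, 15, NULL, 22, NULL, 22, 22, 22, NULL, NULL, 22, 15, NULL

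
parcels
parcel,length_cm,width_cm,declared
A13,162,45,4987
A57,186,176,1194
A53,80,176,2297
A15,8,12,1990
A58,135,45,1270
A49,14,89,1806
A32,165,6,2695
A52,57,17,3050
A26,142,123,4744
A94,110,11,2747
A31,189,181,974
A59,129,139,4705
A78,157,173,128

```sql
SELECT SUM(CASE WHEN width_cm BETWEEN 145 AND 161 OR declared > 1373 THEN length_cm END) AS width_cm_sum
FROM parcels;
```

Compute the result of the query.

parcel=A13: ✓ → 162
parcel=A57: ✗
parcel=A53: ✓ → 80
parcel=A15: ✓ → 8
parcel=A58: ✗
parcel=A49: ✓ → 14
parcel=A32: ✓ → 165
parcel=A52: ✓ → 57
parcel=A26: ✓ → 142
parcel=A94: ✓ → 110
parcel=A31: ✗
parcel=A59: ✓ → 129
parcel=A78: ✗
width_cm_sum = 162 + 80 + 8 + 14 + 165 + 57 + 142 + 110 + 129 = 867

867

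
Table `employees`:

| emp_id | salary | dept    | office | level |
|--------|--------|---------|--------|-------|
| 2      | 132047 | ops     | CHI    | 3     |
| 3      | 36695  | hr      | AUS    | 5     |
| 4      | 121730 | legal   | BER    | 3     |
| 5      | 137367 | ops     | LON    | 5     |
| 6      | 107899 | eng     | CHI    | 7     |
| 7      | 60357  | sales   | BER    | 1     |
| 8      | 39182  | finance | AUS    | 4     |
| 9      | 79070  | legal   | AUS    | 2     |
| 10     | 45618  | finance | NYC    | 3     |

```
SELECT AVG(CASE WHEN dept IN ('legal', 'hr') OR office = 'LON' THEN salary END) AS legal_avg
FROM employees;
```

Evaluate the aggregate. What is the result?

93715.5

emp_id=2: ✗
emp_id=3: ✓ → 36695
emp_id=4: ✓ → 121730
emp_id=5: ✓ → 137367
emp_id=6: ✗
emp_id=7: ✗
emp_id=8: ✗
emp_id=9: ✓ → 79070
emp_id=10: ✗
legal_avg = (36695 + 121730 + 137367 + 79070) / 4 = 93715.5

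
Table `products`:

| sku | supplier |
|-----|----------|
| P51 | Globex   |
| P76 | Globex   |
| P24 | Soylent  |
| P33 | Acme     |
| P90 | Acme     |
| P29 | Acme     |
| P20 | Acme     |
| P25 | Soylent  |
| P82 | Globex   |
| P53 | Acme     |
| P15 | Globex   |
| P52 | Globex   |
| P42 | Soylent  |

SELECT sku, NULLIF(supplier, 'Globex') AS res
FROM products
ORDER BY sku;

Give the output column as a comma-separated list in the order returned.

sku=P15: supplier=Globex vs Globex: equal → NULL
sku=P20: supplier=Acme vs Globex: differ → Acme
sku=P24: supplier=Soylent vs Globex: differ → Soylent
sku=P25: supplier=Soylent vs Globex: differ → Soylent
sku=P29: supplier=Acme vs Globex: differ → Acme
sku=P33: supplier=Acme vs Globex: differ → Acme
sku=P42: supplier=Soylent vs Globex: differ → Soylent
sku=P51: supplier=Globex vs Globex: equal → NULL
sku=P52: supplier=Globex vs Globex: equal → NULL
sku=P53: supplier=Acme vs Globex: differ → Acme
sku=P76: supplier=Globex vs Globex: equal → NULL
sku=P82: supplier=Globex vs Globex: equal → NULL
sku=P90: supplier=Acme vs Globex: differ → Acme

NULL, Acme, Soylent, Soylent, Acme, Acme, Soylent, NULL, NULL, Acme, NULL, NULL, Acme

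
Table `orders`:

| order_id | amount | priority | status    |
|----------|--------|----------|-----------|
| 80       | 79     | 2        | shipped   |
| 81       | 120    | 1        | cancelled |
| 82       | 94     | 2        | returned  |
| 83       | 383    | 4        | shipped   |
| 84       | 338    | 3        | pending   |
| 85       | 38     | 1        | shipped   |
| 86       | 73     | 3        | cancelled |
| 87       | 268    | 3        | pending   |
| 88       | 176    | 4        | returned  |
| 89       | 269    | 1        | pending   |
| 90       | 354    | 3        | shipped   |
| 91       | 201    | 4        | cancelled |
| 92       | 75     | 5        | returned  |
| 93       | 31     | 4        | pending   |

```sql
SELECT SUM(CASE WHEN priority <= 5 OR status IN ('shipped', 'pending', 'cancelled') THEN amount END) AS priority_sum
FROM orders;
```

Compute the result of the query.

order_id=80: ✓ → 79
order_id=81: ✓ → 120
order_id=82: ✓ → 94
order_id=83: ✓ → 383
order_id=84: ✓ → 338
order_id=85: ✓ → 38
order_id=86: ✓ → 73
order_id=87: ✓ → 268
order_id=88: ✓ → 176
order_id=89: ✓ → 269
order_id=90: ✓ → 354
order_id=91: ✓ → 201
order_id=92: ✓ → 75
order_id=93: ✓ → 31
priority_sum = 79 + 120 + 94 + 383 + 338 + 38 + 73 + 268 + 176 + 269 + 354 + 201 + 75 + 31 = 2499

2499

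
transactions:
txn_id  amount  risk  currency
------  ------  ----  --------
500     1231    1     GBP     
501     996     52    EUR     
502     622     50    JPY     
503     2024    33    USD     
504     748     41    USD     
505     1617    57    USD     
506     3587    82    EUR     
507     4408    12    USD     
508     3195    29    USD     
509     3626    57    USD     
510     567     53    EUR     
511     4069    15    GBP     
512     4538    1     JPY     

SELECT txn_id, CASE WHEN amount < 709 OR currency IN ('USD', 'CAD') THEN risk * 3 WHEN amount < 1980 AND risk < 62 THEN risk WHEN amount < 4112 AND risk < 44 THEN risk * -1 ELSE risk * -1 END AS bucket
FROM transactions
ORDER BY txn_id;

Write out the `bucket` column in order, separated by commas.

1, 52, 150, 99, 123, 171, -82, 36, 87, 171, 159, -15, -1

txn_id=500: amount < 1980 AND risk < 62 → 1
txn_id=501: amount < 1980 AND risk < 62 → 52
txn_id=502: amount < 709 OR currency IN ('USD', 'CAD') → 150
txn_id=503: amount < 709 OR currency IN ('USD', 'CAD') → 99
txn_id=504: amount < 709 OR currency IN ('USD', 'CAD') → 123
txn_id=505: amount < 709 OR currency IN ('USD', 'CAD') → 171
txn_id=506: ELSE → -82
txn_id=507: amount < 709 OR currency IN ('USD', 'CAD') → 36
txn_id=508: amount < 709 OR currency IN ('USD', 'CAD') → 87
txn_id=509: amount < 709 OR currency IN ('USD', 'CAD') → 171
txn_id=510: amount < 709 OR currency IN ('USD', 'CAD') → 159
txn_id=511: amount < 4112 AND risk < 44 → -15
txn_id=512: ELSE → -1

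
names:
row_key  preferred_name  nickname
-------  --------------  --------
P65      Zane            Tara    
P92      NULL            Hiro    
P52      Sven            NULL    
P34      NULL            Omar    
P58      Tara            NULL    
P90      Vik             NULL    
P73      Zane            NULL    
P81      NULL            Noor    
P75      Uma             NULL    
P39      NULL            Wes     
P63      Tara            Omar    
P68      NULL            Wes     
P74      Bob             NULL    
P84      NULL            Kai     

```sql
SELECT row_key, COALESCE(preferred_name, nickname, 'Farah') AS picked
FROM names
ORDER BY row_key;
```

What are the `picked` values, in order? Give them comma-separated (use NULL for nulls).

Omar, Wes, Sven, Tara, Tara, Zane, Wes, Zane, Bob, Uma, Noor, Kai, Vik, Hiro

row_key=P34: preferred_name=NULL, nickname=Omar → Omar
row_key=P39: preferred_name=NULL, nickname=Wes → Wes
row_key=P52: preferred_name=Sven → Sven
row_key=P58: preferred_name=Tara → Tara
row_key=P63: preferred_name=Tara → Tara
row_key=P65: preferred_name=Zane → Zane
row_key=P68: preferred_name=NULL, nickname=Wes → Wes
row_key=P73: preferred_name=Zane → Zane
row_key=P74: preferred_name=Bob → Bob
row_key=P75: preferred_name=Uma → Uma
row_key=P81: preferred_name=NULL, nickname=Noor → Noor
row_key=P84: preferred_name=NULL, nickname=Kai → Kai
row_key=P90: preferred_name=Vik → Vik
row_key=P92: preferred_name=NULL, nickname=Hiro → Hiro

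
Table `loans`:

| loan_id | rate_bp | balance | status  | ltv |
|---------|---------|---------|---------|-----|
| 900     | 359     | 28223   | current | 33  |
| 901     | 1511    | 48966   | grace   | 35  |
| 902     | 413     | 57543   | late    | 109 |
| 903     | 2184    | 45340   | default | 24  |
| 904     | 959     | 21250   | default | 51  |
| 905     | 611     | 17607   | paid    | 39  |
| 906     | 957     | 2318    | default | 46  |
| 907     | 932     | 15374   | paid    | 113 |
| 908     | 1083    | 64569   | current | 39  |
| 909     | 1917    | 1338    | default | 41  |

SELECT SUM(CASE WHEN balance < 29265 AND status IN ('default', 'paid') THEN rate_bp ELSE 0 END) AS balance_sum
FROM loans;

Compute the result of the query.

loan_id=900: ✗
loan_id=901: ✗
loan_id=902: ✗
loan_id=903: ✗
loan_id=904: ✓ → 959
loan_id=905: ✓ → 611
loan_id=906: ✓ → 957
loan_id=907: ✓ → 932
loan_id=908: ✗
loan_id=909: ✓ → 1917
balance_sum = 959 + 611 + 957 + 932 + 1917 = 5376

5376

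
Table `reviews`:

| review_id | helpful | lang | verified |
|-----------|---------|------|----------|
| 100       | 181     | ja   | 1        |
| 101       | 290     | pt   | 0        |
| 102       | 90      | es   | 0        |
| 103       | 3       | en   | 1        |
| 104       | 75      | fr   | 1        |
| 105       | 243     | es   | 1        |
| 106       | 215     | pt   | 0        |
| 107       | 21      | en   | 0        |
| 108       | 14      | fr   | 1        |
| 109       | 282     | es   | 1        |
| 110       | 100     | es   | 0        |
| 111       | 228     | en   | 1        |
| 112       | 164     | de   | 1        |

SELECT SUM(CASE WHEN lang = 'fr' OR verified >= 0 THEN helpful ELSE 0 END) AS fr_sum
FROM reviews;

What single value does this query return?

1906

review_id=100: ✓ → 181
review_id=101: ✓ → 290
review_id=102: ✓ → 90
review_id=103: ✓ → 3
review_id=104: ✓ → 75
review_id=105: ✓ → 243
review_id=106: ✓ → 215
review_id=107: ✓ → 21
review_id=108: ✓ → 14
review_id=109: ✓ → 282
review_id=110: ✓ → 100
review_id=111: ✓ → 228
review_id=112: ✓ → 164
fr_sum = 181 + 290 + 90 + 3 + 75 + 243 + 215 + 21 + 14 + 282 + 100 + 228 + 164 = 1906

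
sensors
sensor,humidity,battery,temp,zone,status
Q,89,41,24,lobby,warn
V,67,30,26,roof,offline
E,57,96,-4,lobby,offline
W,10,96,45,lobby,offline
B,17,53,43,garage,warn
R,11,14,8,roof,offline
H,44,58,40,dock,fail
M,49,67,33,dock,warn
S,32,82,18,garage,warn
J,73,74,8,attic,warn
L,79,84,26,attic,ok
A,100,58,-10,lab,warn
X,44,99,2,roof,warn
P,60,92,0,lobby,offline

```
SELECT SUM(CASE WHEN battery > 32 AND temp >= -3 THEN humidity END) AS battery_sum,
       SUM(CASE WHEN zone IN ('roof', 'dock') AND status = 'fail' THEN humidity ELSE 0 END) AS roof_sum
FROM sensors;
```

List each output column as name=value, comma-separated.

[battery_sum: battery > 32 AND temp >= -3]
sensor=Q: ✓ → 89
sensor=V: ✗
sensor=E: ✗
sensor=W: ✓ → 10
sensor=B: ✓ → 17
sensor=R: ✗
sensor=H: ✓ → 44
sensor=M: ✓ → 49
sensor=S: ✓ → 32
sensor=J: ✓ → 73
sensor=L: ✓ → 79
sensor=A: ✗
sensor=X: ✓ → 44
sensor=P: ✓ → 60
battery_sum = 89 + 10 + 17 + 44 + 49 + 32 + 73 + 79 + 44 + 60 = 497
—
[roof_sum: zone IN ('roof', 'dock') AND status = 'fail']
sensor=Q: ✗
sensor=V: ✗
sensor=E: ✗
sensor=W: ✗
sensor=B: ✗
sensor=R: ✗
sensor=H: ✓ → 44
sensor=M: ✗
sensor=S: ✗
sensor=J: ✗
sensor=L: ✗
sensor=A: ✗
sensor=X: ✗
sensor=P: ✗
roof_sum = 44

battery_sum=497, roof_sum=44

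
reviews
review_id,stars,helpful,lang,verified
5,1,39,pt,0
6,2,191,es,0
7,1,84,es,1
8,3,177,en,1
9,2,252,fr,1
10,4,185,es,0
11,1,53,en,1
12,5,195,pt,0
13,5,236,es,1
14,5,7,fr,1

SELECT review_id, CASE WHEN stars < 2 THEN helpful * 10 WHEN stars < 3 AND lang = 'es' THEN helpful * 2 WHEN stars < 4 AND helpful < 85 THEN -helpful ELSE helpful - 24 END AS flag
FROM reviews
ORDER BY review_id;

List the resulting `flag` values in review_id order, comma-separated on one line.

review_id=5: stars < 2 → 390
review_id=6: stars < 3 AND lang = 'es' → 382
review_id=7: stars < 2 → 840
review_id=8: ELSE → 153
review_id=9: ELSE → 228
review_id=10: ELSE → 161
review_id=11: stars < 2 → 530
review_id=12: ELSE → 171
review_id=13: ELSE → 212
review_id=14: ELSE → -17

390, 382, 840, 153, 228, 161, 530, 171, 212, -17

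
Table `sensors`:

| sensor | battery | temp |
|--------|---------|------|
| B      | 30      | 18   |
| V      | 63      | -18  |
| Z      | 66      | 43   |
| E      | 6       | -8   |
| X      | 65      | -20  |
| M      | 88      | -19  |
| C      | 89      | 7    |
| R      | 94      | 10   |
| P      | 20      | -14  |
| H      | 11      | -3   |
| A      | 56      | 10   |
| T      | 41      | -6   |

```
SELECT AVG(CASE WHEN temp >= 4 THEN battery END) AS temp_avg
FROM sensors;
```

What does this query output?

sensor=B: ✓ → 30
sensor=V: ✗
sensor=Z: ✓ → 66
sensor=E: ✗
sensor=X: ✗
sensor=M: ✗
sensor=C: ✓ → 89
sensor=R: ✓ → 94
sensor=P: ✗
sensor=H: ✗
sensor=A: ✓ → 56
sensor=T: ✗
temp_avg = (30 + 66 + 89 + 94 + 56) / 5 = 67

67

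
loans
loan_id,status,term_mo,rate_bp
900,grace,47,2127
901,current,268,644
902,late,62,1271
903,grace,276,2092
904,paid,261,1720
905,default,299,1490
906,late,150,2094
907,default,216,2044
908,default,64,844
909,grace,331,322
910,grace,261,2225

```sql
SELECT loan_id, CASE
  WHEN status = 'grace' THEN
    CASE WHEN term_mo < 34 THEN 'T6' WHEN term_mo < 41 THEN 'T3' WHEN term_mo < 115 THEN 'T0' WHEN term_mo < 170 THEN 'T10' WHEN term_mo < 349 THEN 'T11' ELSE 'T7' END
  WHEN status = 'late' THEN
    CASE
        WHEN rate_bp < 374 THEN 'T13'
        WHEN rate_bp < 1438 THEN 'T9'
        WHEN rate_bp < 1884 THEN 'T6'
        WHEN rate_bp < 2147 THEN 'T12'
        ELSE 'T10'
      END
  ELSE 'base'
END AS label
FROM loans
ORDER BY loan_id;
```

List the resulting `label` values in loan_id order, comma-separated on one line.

T0, base, T9, T11, base, base, T12, base, base, T11, T11

loan_id=900: status='grace' → inner[term_mo < 115] → T0
loan_id=901: status='current' → outer ELSE → base
loan_id=902: status='late' → inner[rate_bp < 1438] → T9
loan_id=903: status='grace' → inner[term_mo < 349] → T11
loan_id=904: status='paid' → outer ELSE → base
loan_id=905: status='default' → outer ELSE → base
loan_id=906: status='late' → inner[rate_bp < 2147] → T12
loan_id=907: status='default' → outer ELSE → base
loan_id=908: status='default' → outer ELSE → base
loan_id=909: status='grace' → inner[term_mo < 349] → T11
loan_id=910: status='grace' → inner[term_mo < 349] → T11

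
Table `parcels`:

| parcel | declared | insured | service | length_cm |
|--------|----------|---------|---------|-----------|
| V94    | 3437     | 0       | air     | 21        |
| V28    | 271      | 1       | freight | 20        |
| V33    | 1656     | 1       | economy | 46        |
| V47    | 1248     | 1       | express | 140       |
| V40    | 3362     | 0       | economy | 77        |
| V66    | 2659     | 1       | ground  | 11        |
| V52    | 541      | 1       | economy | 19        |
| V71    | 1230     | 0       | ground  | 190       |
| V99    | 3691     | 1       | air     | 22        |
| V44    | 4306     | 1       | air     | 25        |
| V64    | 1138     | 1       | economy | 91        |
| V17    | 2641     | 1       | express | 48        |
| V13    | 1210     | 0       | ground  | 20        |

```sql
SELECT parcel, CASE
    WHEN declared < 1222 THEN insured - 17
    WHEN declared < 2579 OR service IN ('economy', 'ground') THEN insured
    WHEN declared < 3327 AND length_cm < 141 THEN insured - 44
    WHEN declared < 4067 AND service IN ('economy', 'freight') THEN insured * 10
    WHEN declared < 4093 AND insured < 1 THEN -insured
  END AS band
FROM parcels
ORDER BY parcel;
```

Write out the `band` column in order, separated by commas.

parcel=V13: declared < 1222 → -17
parcel=V17: declared < 3327 AND length_cm < 141 → -43
parcel=V28: declared < 1222 → -16
parcel=V33: declared < 2579 OR service IN ('economy', 'ground') → 1
parcel=V40: declared < 2579 OR service IN ('economy', 'ground') → 0
parcel=V44: (no match → NULL) → NULL
parcel=V47: declared < 2579 OR service IN ('economy', 'ground') → 1
parcel=V52: declared < 1222 → -16
parcel=V64: declared < 1222 → -16
parcel=V66: declared < 2579 OR service IN ('economy', 'ground') → 1
parcel=V71: declared < 2579 OR service IN ('economy', 'ground') → 0
parcel=V94: declared < 4093 AND insured < 1 → 0
parcel=V99: (no match → NULL) → NULL

-17, -43, -16, 1, 0, NULL, 1, -16, -16, 1, 0, 0, NULL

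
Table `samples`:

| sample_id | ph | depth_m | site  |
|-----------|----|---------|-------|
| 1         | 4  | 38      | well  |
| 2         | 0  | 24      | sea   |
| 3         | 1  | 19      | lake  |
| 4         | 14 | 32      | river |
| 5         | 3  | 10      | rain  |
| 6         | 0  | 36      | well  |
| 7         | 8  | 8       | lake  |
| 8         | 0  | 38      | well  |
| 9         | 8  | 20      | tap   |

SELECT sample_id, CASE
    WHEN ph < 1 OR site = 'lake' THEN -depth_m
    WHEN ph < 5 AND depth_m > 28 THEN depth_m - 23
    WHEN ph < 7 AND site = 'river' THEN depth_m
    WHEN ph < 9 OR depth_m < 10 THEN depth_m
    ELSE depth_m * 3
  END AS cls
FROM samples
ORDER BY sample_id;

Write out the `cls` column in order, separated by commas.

15, -24, -19, 96, 10, -36, -8, -38, 20

sample_id=1: ph < 5 AND depth_m > 28 → 15
sample_id=2: ph < 1 OR site = 'lake' → -24
sample_id=3: ph < 1 OR site = 'lake' → -19
sample_id=4: ELSE → 96
sample_id=5: ph < 9 OR depth_m < 10 → 10
sample_id=6: ph < 1 OR site = 'lake' → -36
sample_id=7: ph < 1 OR site = 'lake' → -8
sample_id=8: ph < 1 OR site = 'lake' → -38
sample_id=9: ph < 9 OR depth_m < 10 → 20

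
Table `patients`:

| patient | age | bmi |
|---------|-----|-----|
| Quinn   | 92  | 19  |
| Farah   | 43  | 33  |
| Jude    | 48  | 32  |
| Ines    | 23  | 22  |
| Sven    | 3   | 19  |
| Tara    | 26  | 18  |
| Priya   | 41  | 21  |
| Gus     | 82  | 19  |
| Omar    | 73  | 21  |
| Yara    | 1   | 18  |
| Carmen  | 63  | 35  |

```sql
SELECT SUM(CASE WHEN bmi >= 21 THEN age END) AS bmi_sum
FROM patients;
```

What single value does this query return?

patient=Quinn: ✗
patient=Farah: ✓ → 43
patient=Jude: ✓ → 48
patient=Ines: ✓ → 23
patient=Sven: ✗
patient=Tara: ✗
patient=Priya: ✓ → 41
patient=Gus: ✗
patient=Omar: ✓ → 73
patient=Yara: ✗
patient=Carmen: ✓ → 63
bmi_sum = 43 + 48 + 23 + 41 + 73 + 63 = 291

291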